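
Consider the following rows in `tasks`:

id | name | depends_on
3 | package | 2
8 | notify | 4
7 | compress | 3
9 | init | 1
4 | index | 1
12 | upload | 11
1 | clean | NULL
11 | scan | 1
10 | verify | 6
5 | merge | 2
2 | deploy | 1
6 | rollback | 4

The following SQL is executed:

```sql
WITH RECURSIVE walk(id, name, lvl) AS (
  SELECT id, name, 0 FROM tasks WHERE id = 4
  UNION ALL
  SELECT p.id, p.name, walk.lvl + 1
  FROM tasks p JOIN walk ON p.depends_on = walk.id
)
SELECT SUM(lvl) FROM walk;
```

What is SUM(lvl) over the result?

4

Base: id=4 (index) at lvl 0.
Iteration 1: rows with depends_on in {4} -> rollback (id 6, lvl 1), notify (id 8, lvl 1).
Iteration 2: rows with depends_on in {6,8} -> verify (id 10, lvl 2).
Iteration 3: no rows with depends_on in {10}; recursion stops.
SUM(lvl) = 0 + 1 + 1 + 2 = 4.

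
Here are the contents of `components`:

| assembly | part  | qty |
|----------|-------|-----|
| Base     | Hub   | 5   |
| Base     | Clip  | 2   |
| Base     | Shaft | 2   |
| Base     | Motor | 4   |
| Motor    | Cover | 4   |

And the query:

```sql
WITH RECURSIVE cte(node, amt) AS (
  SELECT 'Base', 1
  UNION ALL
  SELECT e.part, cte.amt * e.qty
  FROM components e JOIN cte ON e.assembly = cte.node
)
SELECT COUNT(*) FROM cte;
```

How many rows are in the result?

6

Base: (Base, amt=1).
Iteration 1: components of {Base} -> Clip = 1*2 = 2, Hub = 1*5 = 5, Motor = 1*4 = 4, Shaft = 1*2 = 2.
Iteration 2: components of {Clip,Hub,Motor,Shaft} -> Cover = 4*4 = 16.
Iteration 3: no further components; recursion stops.
Total rows emitted: 6.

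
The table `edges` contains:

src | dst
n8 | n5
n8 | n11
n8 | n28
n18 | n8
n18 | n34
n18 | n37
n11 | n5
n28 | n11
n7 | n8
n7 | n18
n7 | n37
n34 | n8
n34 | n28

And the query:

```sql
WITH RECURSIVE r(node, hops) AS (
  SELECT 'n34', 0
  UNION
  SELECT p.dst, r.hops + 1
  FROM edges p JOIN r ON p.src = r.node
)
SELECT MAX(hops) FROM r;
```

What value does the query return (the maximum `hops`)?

4

Base: (n34, hops=0).
Iteration 1: edges from {n34} -> (n28, hops=1), (n8, hops=1).
Iteration 2: edges from {n28,n8} -> (n11, hops=2), (n28, hops=2), (n5, hops=2). [UNION drops 1 duplicate row(s)]
Iteration 3: edges from {n11,n28,n5} -> (n11, hops=3), (n5, hops=3).
Iteration 4: edges from {n11,n5} -> (n5, hops=4).
Iteration 5: no outgoing edges from {n5}; recursion stops.
hops values: 0, 1, 1, 2, 2, 2, 3, 3, 4; the maximum is 4.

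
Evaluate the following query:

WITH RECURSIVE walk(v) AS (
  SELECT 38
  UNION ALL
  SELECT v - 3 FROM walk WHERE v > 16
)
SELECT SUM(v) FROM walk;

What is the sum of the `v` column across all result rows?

Base: v=38.
Iteration 1: 38 > 16 holds -> v = 38 - 3 = 35.
Iteration 2: 35 > 16 holds -> v = 35 - 3 = 32.
Iteration 3: 32 > 16 holds -> v = 32 - 3 = 29.
Iteration 4: 29 > 16 holds -> v = 29 - 3 = 26.
Iteration 5: 26 > 16 holds -> v = 26 - 3 = 23.
Iteration 6: 23 > 16 holds -> v = 23 - 3 = 20.
Iteration 7: 20 > 16 holds -> v = 20 - 3 = 17.
Iteration 8: 17 > 16 holds -> v = 17 - 3 = 14.
Iteration 9: 14 > 16 fails; recursion stops.
SUM(v) = 38 + 35 + 32 + 29 + 26 + 23 + 20 + 17 + 14 = 234.

234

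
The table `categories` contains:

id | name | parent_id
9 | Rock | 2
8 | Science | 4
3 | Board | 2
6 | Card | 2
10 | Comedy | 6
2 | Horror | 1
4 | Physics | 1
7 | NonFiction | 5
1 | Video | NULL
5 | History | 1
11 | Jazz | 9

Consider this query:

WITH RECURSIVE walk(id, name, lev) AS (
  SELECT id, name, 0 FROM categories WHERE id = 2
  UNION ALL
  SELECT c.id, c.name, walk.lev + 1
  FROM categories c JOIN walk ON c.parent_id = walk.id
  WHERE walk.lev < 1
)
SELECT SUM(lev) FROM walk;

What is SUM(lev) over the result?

Base: id=2 (Horror) at lev 0.
Iteration 1: rows with parent_id in {2} -> Board (id 3, lev 1), Card (id 6, lev 1), Rock (id 9, lev 1).
Iteration 2: lev < 1 fails for all current rows; recursion stops.
SUM(lev) = 0 + 1 + 1 + 1 = 3.

3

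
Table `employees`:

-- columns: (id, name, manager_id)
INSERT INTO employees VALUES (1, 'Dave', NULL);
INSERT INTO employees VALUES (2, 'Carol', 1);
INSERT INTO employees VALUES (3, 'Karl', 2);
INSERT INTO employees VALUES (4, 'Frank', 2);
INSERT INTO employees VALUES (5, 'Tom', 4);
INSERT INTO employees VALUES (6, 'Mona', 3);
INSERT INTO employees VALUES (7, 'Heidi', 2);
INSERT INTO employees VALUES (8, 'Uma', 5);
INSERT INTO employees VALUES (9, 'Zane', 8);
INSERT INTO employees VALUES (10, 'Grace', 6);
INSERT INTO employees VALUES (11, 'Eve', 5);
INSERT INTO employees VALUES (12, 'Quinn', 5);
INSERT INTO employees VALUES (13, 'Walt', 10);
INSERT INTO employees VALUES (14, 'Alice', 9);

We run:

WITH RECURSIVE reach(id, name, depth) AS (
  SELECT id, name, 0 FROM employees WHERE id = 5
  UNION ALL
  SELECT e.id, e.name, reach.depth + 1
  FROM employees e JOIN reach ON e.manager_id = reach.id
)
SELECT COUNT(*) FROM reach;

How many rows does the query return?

6

Base: id=5 (Tom) at depth 0.
Iteration 1: rows with manager_id in {5} -> Uma (id 8, depth 1), Eve (id 11, depth 1), Quinn (id 12, depth 1).
Iteration 2: rows with manager_id in {8,11,12} -> Zane (id 9, depth 2).
Iteration 3: rows with manager_id in {9} -> Alice (id 14, depth 3).
Iteration 4: no rows with manager_id in {14}; recursion stops.
Total rows emitted: 6.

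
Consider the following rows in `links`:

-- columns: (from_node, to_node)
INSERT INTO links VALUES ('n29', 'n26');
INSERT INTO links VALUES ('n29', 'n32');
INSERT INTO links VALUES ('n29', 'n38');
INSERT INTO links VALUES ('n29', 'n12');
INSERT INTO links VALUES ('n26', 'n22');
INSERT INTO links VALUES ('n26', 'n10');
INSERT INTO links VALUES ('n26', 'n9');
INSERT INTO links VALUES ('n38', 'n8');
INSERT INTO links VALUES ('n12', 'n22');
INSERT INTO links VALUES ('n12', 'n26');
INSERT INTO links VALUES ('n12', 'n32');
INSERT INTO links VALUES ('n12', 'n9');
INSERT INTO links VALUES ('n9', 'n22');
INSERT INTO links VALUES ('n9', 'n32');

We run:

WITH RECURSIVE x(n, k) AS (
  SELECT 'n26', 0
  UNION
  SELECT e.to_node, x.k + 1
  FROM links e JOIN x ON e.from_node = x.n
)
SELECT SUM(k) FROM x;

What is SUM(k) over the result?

7

Base: (n26, k=0).
Iteration 1: edges from {n26} -> (n10, k=1), (n22, k=1), (n9, k=1).
Iteration 2: edges from {n10,n22,n9} -> (n22, k=2), (n32, k=2).
Iteration 3: no outgoing edges from {n22,n32}; recursion stops.
SUM(k) = 0 + 1 + 1 + 1 + 2 + 2 = 7.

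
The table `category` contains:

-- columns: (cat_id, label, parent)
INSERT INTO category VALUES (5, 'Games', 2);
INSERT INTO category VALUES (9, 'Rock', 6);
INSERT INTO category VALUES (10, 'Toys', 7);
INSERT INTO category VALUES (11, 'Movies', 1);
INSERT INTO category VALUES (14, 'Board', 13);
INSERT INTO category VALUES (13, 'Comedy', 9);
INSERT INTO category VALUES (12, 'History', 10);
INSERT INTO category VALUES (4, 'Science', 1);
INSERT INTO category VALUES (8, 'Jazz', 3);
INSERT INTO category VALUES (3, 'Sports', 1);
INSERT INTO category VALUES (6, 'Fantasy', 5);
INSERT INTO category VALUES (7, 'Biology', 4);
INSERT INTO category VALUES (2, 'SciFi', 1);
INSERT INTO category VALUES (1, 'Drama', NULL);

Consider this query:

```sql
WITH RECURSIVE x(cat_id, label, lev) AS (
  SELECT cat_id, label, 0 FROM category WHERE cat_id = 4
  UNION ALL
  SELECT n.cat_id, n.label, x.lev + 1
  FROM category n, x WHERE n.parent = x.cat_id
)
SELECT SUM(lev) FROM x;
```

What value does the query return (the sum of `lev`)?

Base: cat_id=4 (Science) at lev 0.
Iteration 1: rows with parent in {4} -> Biology (id 7, lev 1).
Iteration 2: rows with parent in {7} -> Toys (id 10, lev 2).
Iteration 3: rows with parent in {10} -> History (id 12, lev 3).
Iteration 4: no rows with parent in {12}; recursion stops.
SUM(lev) = 0 + 1 + 2 + 3 = 6.

6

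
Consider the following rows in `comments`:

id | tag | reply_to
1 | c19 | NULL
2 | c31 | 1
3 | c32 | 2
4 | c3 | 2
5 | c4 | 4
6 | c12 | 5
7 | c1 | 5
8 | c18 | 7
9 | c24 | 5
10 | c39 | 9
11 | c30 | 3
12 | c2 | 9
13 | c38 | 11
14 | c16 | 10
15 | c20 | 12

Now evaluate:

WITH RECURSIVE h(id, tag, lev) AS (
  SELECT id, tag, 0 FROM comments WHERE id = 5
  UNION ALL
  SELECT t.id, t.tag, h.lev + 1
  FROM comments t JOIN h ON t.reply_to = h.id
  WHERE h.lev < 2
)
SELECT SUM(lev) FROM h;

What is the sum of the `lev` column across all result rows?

9

Base: id=5 (c4) at lev 0.
Iteration 1: rows with reply_to in {5} -> c12 (id 6, lev 1), c1 (id 7, lev 1), c24 (id 9, lev 1).
Iteration 2: rows with reply_to in {6,7,9} -> c18 (id 8, lev 2), c39 (id 10, lev 2), c2 (id 12, lev 2).
Iteration 3: lev < 2 fails for all current rows; recursion stops.
SUM(lev) = 0 + 1 + 1 + 1 + 2 + 2 + 2 = 9.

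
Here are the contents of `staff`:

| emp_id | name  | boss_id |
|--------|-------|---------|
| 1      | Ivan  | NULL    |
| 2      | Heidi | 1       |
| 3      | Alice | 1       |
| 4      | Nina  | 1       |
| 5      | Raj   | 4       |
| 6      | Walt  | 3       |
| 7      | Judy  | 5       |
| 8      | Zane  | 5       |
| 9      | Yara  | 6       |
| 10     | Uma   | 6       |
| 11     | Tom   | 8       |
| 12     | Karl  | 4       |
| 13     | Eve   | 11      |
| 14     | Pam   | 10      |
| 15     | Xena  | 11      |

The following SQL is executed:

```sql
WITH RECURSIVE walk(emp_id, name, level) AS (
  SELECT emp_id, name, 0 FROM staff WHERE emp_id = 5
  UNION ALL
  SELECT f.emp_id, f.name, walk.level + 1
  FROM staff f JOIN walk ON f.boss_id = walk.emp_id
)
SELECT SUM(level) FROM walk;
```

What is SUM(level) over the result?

Base: emp_id=5 (Raj) at level 0.
Iteration 1: rows with boss_id in {5} -> Judy (id 7, level 1), Zane (id 8, level 1).
Iteration 2: rows with boss_id in {7,8} -> Tom (id 11, level 2).
Iteration 3: rows with boss_id in {11} -> Eve (id 13, level 3), Xena (id 15, level 3).
Iteration 4: no rows with boss_id in {13,15}; recursion stops.
SUM(level) = 0 + 1 + 1 + 2 + 3 + 3 = 10.

10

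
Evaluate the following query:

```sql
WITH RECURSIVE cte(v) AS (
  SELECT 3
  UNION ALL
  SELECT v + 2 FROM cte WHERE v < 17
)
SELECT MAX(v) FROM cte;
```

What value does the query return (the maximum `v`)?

17

Base: v=3.
Iteration 1: 3 < 17 holds -> v = 3 + 2 = 5.
Iteration 2: 5 < 17 holds -> v = 5 + 2 = 7.
Iteration 3: 7 < 17 holds -> v = 7 + 2 = 9.
Iteration 4: 9 < 17 holds -> v = 9 + 2 = 11.
Iteration 5: 11 < 17 holds -> v = 11 + 2 = 13.
Iteration 6: 13 < 17 holds -> v = 13 + 2 = 15.
Iteration 7: 15 < 17 holds -> v = 15 + 2 = 17.
Iteration 8: 17 < 17 fails; recursion stops.
v values: 3, 5, 7, 9, 11, 13, 15, 17; the maximum is 17.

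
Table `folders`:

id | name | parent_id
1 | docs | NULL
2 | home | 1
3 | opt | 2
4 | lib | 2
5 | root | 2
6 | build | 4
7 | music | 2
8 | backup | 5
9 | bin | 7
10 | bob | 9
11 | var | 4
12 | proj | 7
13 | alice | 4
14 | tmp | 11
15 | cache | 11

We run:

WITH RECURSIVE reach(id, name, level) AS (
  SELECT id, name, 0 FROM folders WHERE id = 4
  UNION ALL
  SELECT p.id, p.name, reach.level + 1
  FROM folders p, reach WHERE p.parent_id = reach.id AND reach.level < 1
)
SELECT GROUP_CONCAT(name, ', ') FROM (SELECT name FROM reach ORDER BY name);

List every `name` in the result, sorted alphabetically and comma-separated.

Base: id=4 (lib) at level 0.
Iteration 1: rows with parent_id in {4} -> build (id 6, level 1), var (id 11, level 1), alice (id 13, level 1).
Iteration 2: level < 1 fails for all current rows; recursion stops.

alice, build, lib, var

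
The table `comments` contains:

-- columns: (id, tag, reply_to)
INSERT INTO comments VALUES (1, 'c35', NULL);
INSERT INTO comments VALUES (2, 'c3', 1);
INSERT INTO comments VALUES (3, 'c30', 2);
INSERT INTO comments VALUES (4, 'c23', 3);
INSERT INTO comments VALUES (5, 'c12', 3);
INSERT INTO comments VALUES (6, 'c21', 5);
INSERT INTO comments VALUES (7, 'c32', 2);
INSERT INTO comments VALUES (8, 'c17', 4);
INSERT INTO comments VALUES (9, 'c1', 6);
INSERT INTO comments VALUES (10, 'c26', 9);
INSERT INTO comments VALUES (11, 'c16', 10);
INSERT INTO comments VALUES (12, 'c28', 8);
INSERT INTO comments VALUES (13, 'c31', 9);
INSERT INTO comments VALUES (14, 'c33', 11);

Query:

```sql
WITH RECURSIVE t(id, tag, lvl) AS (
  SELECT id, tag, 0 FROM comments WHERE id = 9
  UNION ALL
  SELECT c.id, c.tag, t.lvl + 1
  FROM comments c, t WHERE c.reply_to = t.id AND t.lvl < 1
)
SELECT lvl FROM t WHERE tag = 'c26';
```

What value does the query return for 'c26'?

1

Base: id=9 (c1) at lvl 0.
Iteration 1: rows with reply_to in {9} -> c26 (id 10, lvl 1), c31 (id 13, lvl 1).
Iteration 2: lvl < 1 fails for all current rows; recursion stops.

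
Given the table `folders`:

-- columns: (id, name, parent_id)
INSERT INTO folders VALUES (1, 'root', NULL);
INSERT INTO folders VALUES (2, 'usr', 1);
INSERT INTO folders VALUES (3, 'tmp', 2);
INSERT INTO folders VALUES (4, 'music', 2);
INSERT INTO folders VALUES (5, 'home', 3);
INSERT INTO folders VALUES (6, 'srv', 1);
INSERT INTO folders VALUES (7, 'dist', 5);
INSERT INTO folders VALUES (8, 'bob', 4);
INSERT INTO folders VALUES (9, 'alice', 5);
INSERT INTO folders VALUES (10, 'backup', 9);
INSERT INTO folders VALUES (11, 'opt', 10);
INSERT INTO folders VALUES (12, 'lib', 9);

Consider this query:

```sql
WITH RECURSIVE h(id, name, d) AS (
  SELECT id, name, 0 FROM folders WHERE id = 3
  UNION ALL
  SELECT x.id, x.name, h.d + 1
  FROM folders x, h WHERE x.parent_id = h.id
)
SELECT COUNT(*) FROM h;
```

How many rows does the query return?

Base: id=3 (tmp) at d 0.
Iteration 1: rows with parent_id in {3} -> home (id 5, d 1).
Iteration 2: rows with parent_id in {5} -> dist (id 7, d 2), alice (id 9, d 2).
Iteration 3: rows with parent_id in {7,9} -> backup (id 10, d 3), lib (id 12, d 3).
Iteration 4: rows with parent_id in {10,12} -> opt (id 11, d 4).
Iteration 5: no rows with parent_id in {11}; recursion stops.
Total rows emitted: 7.

7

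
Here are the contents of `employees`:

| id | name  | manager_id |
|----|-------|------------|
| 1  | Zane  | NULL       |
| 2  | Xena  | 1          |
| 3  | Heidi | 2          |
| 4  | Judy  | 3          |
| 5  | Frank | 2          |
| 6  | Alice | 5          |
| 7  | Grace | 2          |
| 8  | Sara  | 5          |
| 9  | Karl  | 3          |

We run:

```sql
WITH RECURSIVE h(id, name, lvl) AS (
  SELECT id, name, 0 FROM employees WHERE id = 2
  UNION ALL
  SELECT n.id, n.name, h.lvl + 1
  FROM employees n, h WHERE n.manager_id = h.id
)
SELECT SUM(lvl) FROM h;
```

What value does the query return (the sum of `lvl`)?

11

Base: id=2 (Xena) at lvl 0.
Iteration 1: rows with manager_id in {2} -> Heidi (id 3, lvl 1), Frank (id 5, lvl 1), Grace (id 7, lvl 1).
Iteration 2: rows with manager_id in {3,5,7} -> Judy (id 4, lvl 2), Alice (id 6, lvl 2), Sara (id 8, lvl 2), Karl (id 9, lvl 2).
Iteration 3: no rows with manager_id in {4,6,8,9}; recursion stops.
SUM(lvl) = 0 + 1 + 1 + 1 + 2 + 2 + 2 + 2 = 11.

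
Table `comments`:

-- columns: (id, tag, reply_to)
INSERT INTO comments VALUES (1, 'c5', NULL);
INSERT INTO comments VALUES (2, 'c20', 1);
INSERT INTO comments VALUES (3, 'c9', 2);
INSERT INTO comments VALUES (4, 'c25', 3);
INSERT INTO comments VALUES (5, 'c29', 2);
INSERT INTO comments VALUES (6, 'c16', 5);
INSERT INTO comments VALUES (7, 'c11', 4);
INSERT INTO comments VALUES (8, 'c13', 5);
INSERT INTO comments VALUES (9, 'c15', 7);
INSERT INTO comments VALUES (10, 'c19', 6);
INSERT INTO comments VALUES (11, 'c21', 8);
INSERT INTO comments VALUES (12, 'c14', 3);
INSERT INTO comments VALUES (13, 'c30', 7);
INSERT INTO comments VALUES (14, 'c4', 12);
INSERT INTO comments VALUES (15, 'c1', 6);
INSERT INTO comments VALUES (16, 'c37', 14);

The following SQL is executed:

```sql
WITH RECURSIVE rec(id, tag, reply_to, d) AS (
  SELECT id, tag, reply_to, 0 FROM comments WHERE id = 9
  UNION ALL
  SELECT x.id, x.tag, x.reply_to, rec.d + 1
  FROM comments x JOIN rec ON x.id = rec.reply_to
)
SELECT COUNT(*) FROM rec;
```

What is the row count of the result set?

Base: id=9 (c15), reply_to=7, d 0.
Iteration 1: join on id=7 -> c11 (id 7, reply_to=4, d 1).
Iteration 2: join on id=4 -> c25 (id 4, reply_to=3, d 2).
Iteration 3: join on id=3 -> c9 (id 3, reply_to=2, d 3).
Iteration 4: join on id=2 -> c20 (id 2, reply_to=1, d 4).
Iteration 5: join on id=1 -> c5 (id 1, reply_to=NULL, d 5).
Iteration 6: reply_to is NULL; no match; recursion stops.
Total rows emitted: 6.

6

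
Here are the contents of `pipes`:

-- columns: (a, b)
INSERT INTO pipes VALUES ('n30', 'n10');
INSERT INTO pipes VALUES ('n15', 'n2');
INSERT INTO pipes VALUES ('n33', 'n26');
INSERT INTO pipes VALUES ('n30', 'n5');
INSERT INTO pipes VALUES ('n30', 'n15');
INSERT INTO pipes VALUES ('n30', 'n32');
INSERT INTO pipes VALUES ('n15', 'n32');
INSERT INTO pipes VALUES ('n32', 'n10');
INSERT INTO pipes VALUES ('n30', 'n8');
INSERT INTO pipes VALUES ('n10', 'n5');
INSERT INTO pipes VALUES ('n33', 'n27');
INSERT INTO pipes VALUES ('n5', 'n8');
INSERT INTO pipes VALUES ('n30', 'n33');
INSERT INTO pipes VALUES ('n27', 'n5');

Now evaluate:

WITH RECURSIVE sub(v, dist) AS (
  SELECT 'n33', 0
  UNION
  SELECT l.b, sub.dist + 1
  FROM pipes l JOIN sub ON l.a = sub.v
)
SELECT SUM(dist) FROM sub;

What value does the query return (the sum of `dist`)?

Base: (n33, dist=0).
Iteration 1: edges from {n33} -> (n26, dist=1), (n27, dist=1).
Iteration 2: edges from {n26,n27} -> (n5, dist=2).
Iteration 3: edges from {n5} -> (n8, dist=3).
Iteration 4: no outgoing edges from {n8}; recursion stops.
SUM(dist) = 0 + 1 + 1 + 2 + 3 = 7.

7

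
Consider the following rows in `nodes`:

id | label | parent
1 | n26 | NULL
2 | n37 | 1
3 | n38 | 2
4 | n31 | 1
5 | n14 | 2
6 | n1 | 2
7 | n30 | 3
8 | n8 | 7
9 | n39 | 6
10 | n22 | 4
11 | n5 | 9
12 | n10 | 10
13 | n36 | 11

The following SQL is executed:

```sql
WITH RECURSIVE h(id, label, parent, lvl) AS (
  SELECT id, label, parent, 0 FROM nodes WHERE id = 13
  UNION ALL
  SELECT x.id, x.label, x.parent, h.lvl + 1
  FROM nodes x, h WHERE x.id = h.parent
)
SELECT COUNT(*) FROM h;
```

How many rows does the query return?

Base: id=13 (n36), parent=11, lvl 0.
Iteration 1: join on id=11 -> n5 (id 11, parent=9, lvl 1).
Iteration 2: join on id=9 -> n39 (id 9, parent=6, lvl 2).
Iteration 3: join on id=6 -> n1 (id 6, parent=2, lvl 3).
Iteration 4: join on id=2 -> n37 (id 2, parent=1, lvl 4).
Iteration 5: join on id=1 -> n26 (id 1, parent=NULL, lvl 5).
Iteration 6: parent is NULL; no match; recursion stops.
Total rows emitted: 6.

6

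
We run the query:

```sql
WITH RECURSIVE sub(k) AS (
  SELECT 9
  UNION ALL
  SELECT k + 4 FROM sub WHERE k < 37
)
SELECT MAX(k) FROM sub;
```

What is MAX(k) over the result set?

Base: k=9.
Iteration 1: 9 < 37 holds -> k = 9 + 4 = 13.
Iteration 2: 13 < 37 holds -> k = 13 + 4 = 17.
Iteration 3: 17 < 37 holds -> k = 17 + 4 = 21.
Iteration 4: 21 < 37 holds -> k = 21 + 4 = 25.
Iteration 5: 25 < 37 holds -> k = 25 + 4 = 29.
Iteration 6: 29 < 37 holds -> k = 29 + 4 = 33.
Iteration 7: 33 < 37 holds -> k = 33 + 4 = 37.
Iteration 8: 37 < 37 fails; recursion stops.
k values: 9, 13, 17, 21, 25, 29, 33, 37; the maximum is 37.

37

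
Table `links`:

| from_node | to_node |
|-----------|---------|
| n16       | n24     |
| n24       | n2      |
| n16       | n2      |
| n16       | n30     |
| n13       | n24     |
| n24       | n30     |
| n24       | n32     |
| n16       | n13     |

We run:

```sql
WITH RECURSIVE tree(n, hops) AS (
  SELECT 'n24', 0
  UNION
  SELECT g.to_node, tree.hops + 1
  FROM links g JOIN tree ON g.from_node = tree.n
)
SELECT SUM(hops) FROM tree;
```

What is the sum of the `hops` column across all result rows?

Base: (n24, hops=0).
Iteration 1: edges from {n24} -> (n2, hops=1), (n30, hops=1), (n32, hops=1).
Iteration 2: no outgoing edges from {n2,n30,n32}; recursion stops.
SUM(hops) = 0 + 1 + 1 + 1 = 3.

3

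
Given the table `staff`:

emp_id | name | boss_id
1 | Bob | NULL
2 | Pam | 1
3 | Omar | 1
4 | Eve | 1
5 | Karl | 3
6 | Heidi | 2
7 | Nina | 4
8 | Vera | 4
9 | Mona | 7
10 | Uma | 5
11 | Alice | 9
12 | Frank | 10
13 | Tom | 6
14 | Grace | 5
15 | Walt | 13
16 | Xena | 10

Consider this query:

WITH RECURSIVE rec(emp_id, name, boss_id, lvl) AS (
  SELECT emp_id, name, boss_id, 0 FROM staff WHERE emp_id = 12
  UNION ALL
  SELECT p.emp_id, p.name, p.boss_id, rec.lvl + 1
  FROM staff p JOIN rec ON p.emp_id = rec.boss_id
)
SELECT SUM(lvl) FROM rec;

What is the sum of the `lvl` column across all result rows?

10

Base: emp_id=12 (Frank), boss_id=10, lvl 0.
Iteration 1: join on emp_id=10 -> Uma (id 10, boss_id=5, lvl 1).
Iteration 2: join on emp_id=5 -> Karl (id 5, boss_id=3, lvl 2).
Iteration 3: join on emp_id=3 -> Omar (id 3, boss_id=1, lvl 3).
Iteration 4: join on emp_id=1 -> Bob (id 1, boss_id=NULL, lvl 4).
Iteration 5: boss_id is NULL; no match; recursion stops.
SUM(lvl) = 0 + 1 + 2 + 3 + 4 = 10.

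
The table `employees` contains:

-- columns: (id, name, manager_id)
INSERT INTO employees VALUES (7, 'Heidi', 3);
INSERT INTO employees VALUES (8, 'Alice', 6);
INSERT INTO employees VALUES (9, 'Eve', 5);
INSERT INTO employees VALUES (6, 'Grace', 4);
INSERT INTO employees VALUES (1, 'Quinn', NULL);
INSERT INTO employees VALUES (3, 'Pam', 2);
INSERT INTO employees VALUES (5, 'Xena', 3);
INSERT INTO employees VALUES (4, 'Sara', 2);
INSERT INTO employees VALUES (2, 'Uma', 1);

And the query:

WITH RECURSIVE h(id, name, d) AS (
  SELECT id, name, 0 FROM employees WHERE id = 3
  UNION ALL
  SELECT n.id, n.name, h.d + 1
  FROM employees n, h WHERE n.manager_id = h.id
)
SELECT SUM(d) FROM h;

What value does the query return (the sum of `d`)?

Base: id=3 (Pam) at d 0.
Iteration 1: rows with manager_id in {3} -> Xena (id 5, d 1), Heidi (id 7, d 1).
Iteration 2: rows with manager_id in {5,7} -> Eve (id 9, d 2).
Iteration 3: no rows with manager_id in {9}; recursion stops.
SUM(d) = 0 + 1 + 1 + 2 = 4.

4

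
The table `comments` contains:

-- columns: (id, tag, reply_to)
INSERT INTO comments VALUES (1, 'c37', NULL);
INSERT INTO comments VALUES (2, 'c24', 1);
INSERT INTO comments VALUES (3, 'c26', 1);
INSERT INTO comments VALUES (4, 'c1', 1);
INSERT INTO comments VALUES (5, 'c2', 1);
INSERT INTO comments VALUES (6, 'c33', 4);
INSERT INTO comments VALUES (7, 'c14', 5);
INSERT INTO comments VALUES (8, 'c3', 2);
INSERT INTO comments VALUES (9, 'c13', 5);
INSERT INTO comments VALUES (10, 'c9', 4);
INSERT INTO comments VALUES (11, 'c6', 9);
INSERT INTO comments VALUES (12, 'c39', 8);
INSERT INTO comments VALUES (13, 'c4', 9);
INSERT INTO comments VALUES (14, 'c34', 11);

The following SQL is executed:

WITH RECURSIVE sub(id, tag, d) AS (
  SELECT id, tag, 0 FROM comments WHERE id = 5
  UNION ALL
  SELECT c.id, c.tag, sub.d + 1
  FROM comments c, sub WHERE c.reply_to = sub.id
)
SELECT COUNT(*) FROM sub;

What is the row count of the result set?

6

Base: id=5 (c2) at d 0.
Iteration 1: rows with reply_to in {5} -> c14 (id 7, d 1), c13 (id 9, d 1).
Iteration 2: rows with reply_to in {7,9} -> c6 (id 11, d 2), c4 (id 13, d 2).
Iteration 3: rows with reply_to in {11,13} -> c34 (id 14, d 3).
Iteration 4: no rows with reply_to in {14}; recursion stops.
Total rows emitted: 6.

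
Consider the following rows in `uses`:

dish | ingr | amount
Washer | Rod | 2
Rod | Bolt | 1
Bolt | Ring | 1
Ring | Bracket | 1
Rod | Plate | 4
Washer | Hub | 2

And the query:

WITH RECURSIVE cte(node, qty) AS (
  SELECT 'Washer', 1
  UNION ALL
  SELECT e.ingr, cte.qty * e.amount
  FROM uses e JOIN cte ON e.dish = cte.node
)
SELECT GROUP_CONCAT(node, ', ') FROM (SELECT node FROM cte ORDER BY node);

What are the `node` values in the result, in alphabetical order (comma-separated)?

Bolt, Bracket, Hub, Plate, Ring, Rod, Washer

Base: (Washer, qty=1).
Iteration 1: components of {Washer} -> Hub = 1*2 = 2, Rod = 1*2 = 2.
Iteration 2: components of {Hub,Rod} -> Bolt = 2*1 = 2, Plate = 2*4 = 8.
Iteration 3: components of {Bolt,Plate} -> Ring = 2*1 = 2.
Iteration 4: components of {Ring} -> Bracket = 2*1 = 2.
Iteration 5: no further components; recursion stops.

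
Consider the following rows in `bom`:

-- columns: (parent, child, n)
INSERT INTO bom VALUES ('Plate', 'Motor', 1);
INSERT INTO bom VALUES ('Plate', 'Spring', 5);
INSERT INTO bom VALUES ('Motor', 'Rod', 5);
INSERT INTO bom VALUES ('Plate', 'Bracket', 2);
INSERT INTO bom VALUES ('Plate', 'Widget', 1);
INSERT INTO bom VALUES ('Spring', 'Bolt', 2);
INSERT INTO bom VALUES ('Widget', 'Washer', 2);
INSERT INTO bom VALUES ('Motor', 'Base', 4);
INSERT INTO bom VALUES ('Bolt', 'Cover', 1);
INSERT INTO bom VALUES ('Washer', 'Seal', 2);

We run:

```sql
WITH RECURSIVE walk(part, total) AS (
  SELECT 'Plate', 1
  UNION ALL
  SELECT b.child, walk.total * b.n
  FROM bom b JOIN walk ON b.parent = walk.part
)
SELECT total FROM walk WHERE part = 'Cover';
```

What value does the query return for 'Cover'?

10

Base: (Plate, total=1).
Iteration 1: components of {Plate} -> Bracket = 1*2 = 2, Motor = 1*1 = 1, Spring = 1*5 = 5, Widget = 1*1 = 1.
Iteration 2: components of {Bracket,Motor,Spring,Widget} -> Base = 1*4 = 4, Bolt = 5*2 = 10, Rod = 1*5 = 5, Washer = 1*2 = 2.
Iteration 3: components of {Base,Bolt,Rod,Washer} -> Cover = 10*1 = 10, Seal = 2*2 = 4.
Iteration 4: no further components; recursion stops.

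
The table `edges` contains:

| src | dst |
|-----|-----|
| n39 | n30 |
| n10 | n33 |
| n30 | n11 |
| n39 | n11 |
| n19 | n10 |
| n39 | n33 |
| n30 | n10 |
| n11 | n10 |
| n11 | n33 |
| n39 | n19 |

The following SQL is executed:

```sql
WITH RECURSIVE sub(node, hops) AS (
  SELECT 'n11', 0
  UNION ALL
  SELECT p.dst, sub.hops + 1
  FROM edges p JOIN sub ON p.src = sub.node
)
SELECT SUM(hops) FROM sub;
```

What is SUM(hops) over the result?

Base: (n11, hops=0).
Iteration 1: edges from {n11} -> (n10, hops=1), (n33, hops=1).
Iteration 2: edges from {n10,n33} -> (n33, hops=2).
Iteration 3: no outgoing edges from {n33}; recursion stops.
SUM(hops) = 0 + 1 + 1 + 2 = 4.

4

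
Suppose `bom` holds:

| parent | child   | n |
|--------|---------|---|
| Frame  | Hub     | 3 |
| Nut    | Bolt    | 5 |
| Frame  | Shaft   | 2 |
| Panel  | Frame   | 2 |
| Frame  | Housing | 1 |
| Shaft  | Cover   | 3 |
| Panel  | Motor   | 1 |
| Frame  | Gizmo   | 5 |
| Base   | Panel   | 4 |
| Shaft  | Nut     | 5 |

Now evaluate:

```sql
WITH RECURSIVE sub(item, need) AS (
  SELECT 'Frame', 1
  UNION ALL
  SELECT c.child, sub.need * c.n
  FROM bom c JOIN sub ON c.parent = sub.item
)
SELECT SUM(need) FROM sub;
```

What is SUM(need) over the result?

Base: (Frame, need=1).
Iteration 1: components of {Frame} -> Gizmo = 1*5 = 5, Housing = 1*1 = 1, Hub = 1*3 = 3, Shaft = 1*2 = 2.
Iteration 2: components of {Gizmo,Housing,Hub,Shaft} -> Cover = 2*3 = 6, Nut = 2*5 = 10.
Iteration 3: components of {Cover,Nut} -> Bolt = 10*5 = 50.
Iteration 4: no further components; recursion stops.
SUM(need) = 1 + 1 + 5 + 2 + 3 + 10 + 6 + 50 = 78.

78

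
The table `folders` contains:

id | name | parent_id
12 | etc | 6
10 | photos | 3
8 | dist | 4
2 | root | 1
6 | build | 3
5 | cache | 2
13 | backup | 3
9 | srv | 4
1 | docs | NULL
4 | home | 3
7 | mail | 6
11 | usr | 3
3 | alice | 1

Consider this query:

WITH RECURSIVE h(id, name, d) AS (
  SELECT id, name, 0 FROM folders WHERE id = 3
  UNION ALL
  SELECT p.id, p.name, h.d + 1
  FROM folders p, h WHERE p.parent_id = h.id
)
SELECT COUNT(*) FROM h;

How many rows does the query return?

10

Base: id=3 (alice) at d 0.
Iteration 1: rows with parent_id in {3} -> home (id 4, d 1), build (id 6, d 1), photos (id 10, d 1), usr (id 11, d 1), backup (id 13, d 1).
Iteration 2: rows with parent_id in {4,6,10,11,13} -> mail (id 7, d 2), dist (id 8, d 2), srv (id 9, d 2), etc (id 12, d 2).
Iteration 3: no rows with parent_id in {7,8,9,12}; recursion stops.
Total rows emitted: 10.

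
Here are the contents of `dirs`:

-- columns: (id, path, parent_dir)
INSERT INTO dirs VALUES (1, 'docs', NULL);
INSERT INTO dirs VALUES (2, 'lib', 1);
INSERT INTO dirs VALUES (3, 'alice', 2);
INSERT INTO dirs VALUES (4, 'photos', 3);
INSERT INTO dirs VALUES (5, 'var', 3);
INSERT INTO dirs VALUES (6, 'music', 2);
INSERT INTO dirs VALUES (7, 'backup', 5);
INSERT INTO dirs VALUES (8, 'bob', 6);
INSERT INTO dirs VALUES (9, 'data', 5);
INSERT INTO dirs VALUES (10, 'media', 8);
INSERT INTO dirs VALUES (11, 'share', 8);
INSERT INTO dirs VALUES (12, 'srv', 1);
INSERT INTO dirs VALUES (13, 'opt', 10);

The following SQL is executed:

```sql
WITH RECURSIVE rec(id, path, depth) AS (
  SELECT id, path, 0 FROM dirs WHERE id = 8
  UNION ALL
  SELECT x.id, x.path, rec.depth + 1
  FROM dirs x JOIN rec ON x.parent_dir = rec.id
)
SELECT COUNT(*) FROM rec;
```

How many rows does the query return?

Base: id=8 (bob) at depth 0.
Iteration 1: rows with parent_dir in {8} -> media (id 10, depth 1), share (id 11, depth 1).
Iteration 2: rows with parent_dir in {10,11} -> opt (id 13, depth 2).
Iteration 3: no rows with parent_dir in {13}; recursion stops.
Total rows emitted: 4.

4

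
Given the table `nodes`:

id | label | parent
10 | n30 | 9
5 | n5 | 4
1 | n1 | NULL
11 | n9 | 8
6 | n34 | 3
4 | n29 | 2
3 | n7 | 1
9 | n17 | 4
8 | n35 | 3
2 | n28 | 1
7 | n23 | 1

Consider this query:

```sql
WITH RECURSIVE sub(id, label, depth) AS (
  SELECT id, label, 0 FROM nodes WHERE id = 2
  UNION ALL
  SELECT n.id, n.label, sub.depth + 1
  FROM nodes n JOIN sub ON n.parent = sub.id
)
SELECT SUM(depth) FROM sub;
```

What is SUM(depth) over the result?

8

Base: id=2 (n28) at depth 0.
Iteration 1: rows with parent in {2} -> n29 (id 4, depth 1).
Iteration 2: rows with parent in {4} -> n5 (id 5, depth 2), n17 (id 9, depth 2).
Iteration 3: rows with parent in {5,9} -> n30 (id 10, depth 3).
Iteration 4: no rows with parent in {10}; recursion stops.
SUM(depth) = 0 + 1 + 2 + 2 + 3 = 8.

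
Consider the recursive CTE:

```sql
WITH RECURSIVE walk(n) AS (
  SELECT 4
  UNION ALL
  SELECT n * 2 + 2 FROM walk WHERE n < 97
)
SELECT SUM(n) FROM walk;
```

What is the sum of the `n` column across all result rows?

366

Base: n=4.
Iteration 1: 4 < 97 holds -> n = 4 * 2 + 2 = 10.
Iteration 2: 10 < 97 holds -> n = 10 * 2 + 2 = 22.
Iteration 3: 22 < 97 holds -> n = 22 * 2 + 2 = 46.
Iteration 4: 46 < 97 holds -> n = 46 * 2 + 2 = 94.
Iteration 5: 94 < 97 holds -> n = 94 * 2 + 2 = 190.
Iteration 6: 190 < 97 fails; recursion stops.
SUM(n) = 4 + 10 + 22 + 46 + 94 + 190 = 366.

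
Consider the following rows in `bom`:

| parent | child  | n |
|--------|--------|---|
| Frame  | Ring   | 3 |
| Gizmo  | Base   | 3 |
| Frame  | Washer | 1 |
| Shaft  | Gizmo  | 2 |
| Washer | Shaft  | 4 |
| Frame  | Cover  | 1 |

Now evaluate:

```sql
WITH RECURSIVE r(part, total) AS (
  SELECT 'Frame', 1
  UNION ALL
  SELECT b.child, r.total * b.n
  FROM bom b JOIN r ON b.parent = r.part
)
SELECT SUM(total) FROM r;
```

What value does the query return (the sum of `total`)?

Base: (Frame, total=1).
Iteration 1: components of {Frame} -> Cover = 1*1 = 1, Ring = 1*3 = 3, Washer = 1*1 = 1.
Iteration 2: components of {Cover,Ring,Washer} -> Shaft = 1*4 = 4.
Iteration 3: components of {Shaft} -> Gizmo = 4*2 = 8.
Iteration 4: components of {Gizmo} -> Base = 8*3 = 24.
Iteration 5: no further components; recursion stops.
SUM(total) = 1 + 1 + 3 + 1 + 4 + 8 + 24 = 42.

42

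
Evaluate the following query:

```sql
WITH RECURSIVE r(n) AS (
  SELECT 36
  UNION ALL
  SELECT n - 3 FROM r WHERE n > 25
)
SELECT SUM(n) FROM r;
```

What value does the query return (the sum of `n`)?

150

Base: n=36.
Iteration 1: 36 > 25 holds -> n = 36 - 3 = 33.
Iteration 2: 33 > 25 holds -> n = 33 - 3 = 30.
Iteration 3: 30 > 25 holds -> n = 30 - 3 = 27.
Iteration 4: 27 > 25 holds -> n = 27 - 3 = 24.
Iteration 5: 24 > 25 fails; recursion stops.
SUM(n) = 36 + 33 + 30 + 27 + 24 = 150.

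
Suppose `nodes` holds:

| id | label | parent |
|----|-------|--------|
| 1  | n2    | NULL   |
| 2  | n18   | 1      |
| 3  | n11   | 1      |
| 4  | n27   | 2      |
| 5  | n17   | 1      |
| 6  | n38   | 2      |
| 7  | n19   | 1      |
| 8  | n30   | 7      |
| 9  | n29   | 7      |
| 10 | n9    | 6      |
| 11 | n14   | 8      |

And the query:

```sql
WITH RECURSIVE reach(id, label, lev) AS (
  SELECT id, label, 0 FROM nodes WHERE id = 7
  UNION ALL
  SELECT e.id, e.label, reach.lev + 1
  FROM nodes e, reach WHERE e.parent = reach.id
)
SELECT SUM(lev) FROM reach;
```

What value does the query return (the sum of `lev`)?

4

Base: id=7 (n19) at lev 0.
Iteration 1: rows with parent in {7} -> n30 (id 8, lev 1), n29 (id 9, lev 1).
Iteration 2: rows with parent in {8,9} -> n14 (id 11, lev 2).
Iteration 3: no rows with parent in {11}; recursion stops.
SUM(lev) = 0 + 1 + 1 + 2 = 4.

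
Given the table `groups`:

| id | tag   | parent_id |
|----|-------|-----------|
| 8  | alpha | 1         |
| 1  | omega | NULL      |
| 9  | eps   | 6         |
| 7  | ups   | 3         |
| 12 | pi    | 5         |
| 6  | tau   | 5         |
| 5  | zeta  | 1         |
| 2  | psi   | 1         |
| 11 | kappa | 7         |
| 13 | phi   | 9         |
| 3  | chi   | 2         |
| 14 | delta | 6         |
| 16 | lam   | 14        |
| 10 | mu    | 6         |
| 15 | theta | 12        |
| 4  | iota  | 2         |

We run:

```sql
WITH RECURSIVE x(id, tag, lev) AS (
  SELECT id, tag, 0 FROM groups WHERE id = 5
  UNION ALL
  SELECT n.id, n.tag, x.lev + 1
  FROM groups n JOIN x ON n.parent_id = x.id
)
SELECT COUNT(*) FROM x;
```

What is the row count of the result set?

9

Base: id=5 (zeta) at lev 0.
Iteration 1: rows with parent_id in {5} -> tau (id 6, lev 1), pi (id 12, lev 1).
Iteration 2: rows with parent_id in {6,12} -> eps (id 9, lev 2), mu (id 10, lev 2), delta (id 14, lev 2), theta (id 15, lev 2).
Iteration 3: rows with parent_id in {9,10,14,15} -> phi (id 13, lev 3), lam (id 16, lev 3).
Iteration 4: no rows with parent_id in {13,16}; recursion stops.
Total rows emitted: 9.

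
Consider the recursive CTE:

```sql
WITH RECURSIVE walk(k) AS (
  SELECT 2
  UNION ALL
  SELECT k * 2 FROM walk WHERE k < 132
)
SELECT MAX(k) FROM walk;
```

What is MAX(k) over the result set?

Base: k=2.
Iteration 1: 2 < 132 holds -> k = 2 * 2 = 4.
Iteration 2: 4 < 132 holds -> k = 4 * 2 = 8.
Iteration 3: 8 < 132 holds -> k = 8 * 2 = 16.
Iteration 4: 16 < 132 holds -> k = 16 * 2 = 32.
Iteration 5: 32 < 132 holds -> k = 32 * 2 = 64.
Iteration 6: 64 < 132 holds -> k = 64 * 2 = 128.
Iteration 7: 128 < 132 holds -> k = 128 * 2 = 256.
Iteration 8: 256 < 132 fails; recursion stops.
k values: 2, 4, 8, 16, 32, 64, 128, 256; the maximum is 256.

256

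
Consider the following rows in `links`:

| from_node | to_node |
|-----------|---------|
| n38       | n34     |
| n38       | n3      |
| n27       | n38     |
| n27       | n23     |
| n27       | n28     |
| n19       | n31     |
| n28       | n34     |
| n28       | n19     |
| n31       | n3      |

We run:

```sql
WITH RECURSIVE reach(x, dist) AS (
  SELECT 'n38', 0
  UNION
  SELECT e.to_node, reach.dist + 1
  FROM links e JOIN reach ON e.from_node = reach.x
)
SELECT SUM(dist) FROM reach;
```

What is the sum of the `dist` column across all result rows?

2

Base: (n38, dist=0).
Iteration 1: edges from {n38} -> (n3, dist=1), (n34, dist=1).
Iteration 2: no outgoing edges from {n3,n34}; recursion stops.
SUM(dist) = 0 + 1 + 1 = 2.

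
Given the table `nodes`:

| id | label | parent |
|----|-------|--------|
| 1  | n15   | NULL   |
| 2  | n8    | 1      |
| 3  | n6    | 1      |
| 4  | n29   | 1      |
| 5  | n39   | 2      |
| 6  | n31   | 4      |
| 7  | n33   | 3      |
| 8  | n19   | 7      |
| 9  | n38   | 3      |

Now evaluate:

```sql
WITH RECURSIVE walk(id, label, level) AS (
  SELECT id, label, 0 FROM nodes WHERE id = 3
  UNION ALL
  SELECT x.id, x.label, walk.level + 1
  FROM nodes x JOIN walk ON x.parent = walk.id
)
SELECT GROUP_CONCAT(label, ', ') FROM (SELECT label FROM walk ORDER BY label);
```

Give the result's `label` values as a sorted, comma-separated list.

Base: id=3 (n6) at level 0.
Iteration 1: rows with parent in {3} -> n33 (id 7, level 1), n38 (id 9, level 1).
Iteration 2: rows with parent in {7,9} -> n19 (id 8, level 2).
Iteration 3: no rows with parent in {8}; recursion stops.

n19, n33, n38, n6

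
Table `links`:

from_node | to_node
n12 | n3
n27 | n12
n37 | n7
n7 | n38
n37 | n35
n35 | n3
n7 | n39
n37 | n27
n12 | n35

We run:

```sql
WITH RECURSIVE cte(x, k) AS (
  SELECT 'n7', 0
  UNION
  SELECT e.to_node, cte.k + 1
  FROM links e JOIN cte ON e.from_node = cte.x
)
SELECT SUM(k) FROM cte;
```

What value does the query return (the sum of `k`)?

2

Base: (n7, k=0).
Iteration 1: edges from {n7} -> (n38, k=1), (n39, k=1).
Iteration 2: no outgoing edges from {n38,n39}; recursion stops.
SUM(k) = 0 + 1 + 1 = 2.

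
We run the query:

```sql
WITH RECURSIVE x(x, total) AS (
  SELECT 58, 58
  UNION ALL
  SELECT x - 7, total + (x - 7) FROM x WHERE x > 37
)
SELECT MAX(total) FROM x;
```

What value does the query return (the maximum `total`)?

190

Base: x=58, total=58.
Iteration 1: 58 > 37 holds -> x = 58 - 7 = 51, total = 58 + 51 = 109.
Iteration 2: 51 > 37 holds -> x = 51 - 7 = 44, total = 109 + 44 = 153.
Iteration 3: 44 > 37 holds -> x = 44 - 7 = 37, total = 153 + 37 = 190.
Iteration 4: 37 > 37 fails; recursion stops.
total values: 58, 109, 153, 190; the maximum is 190.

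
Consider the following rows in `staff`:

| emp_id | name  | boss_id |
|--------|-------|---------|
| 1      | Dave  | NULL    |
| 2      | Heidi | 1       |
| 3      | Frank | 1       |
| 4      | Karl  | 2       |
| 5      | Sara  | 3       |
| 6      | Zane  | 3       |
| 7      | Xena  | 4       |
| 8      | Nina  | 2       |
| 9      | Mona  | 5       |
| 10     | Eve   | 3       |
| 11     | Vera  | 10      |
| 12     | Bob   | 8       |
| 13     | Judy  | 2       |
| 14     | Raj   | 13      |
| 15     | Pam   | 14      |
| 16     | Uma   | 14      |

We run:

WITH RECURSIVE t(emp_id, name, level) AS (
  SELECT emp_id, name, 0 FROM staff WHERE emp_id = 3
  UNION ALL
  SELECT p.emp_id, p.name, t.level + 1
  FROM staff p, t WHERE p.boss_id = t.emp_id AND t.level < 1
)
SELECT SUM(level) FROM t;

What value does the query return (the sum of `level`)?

Base: emp_id=3 (Frank) at level 0.
Iteration 1: rows with boss_id in {3} -> Sara (id 5, level 1), Zane (id 6, level 1), Eve (id 10, level 1).
Iteration 2: level < 1 fails for all current rows; recursion stops.
SUM(level) = 0 + 1 + 1 + 1 = 3.

3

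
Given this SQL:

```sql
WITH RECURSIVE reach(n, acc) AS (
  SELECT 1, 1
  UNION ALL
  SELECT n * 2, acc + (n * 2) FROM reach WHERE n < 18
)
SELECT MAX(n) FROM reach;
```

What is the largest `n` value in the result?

32

Base: n=1, acc=1.
Iteration 1: 1 < 18 holds -> n = 1 * 2 = 2, acc = 1 + 2 = 3.
Iteration 2: 2 < 18 holds -> n = 2 * 2 = 4, acc = 3 + 4 = 7.
Iteration 3: 4 < 18 holds -> n = 4 * 2 = 8, acc = 7 + 8 = 15.
Iteration 4: 8 < 18 holds -> n = 8 * 2 = 16, acc = 15 + 16 = 31.
Iteration 5: 16 < 18 holds -> n = 16 * 2 = 32, acc = 31 + 32 = 63.
Iteration 6: 32 < 18 fails; recursion stops.
n values: 1, 2, 4, 8, 16, 32; the maximum is 32.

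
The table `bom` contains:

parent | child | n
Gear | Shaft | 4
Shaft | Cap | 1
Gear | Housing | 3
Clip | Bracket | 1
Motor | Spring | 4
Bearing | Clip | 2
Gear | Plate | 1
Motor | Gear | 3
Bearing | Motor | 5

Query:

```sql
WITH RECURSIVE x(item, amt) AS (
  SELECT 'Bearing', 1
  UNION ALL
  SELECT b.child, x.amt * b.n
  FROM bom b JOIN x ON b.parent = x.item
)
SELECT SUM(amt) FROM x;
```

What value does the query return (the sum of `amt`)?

225

Base: (Bearing, amt=1).
Iteration 1: components of {Bearing} -> Clip = 1*2 = 2, Motor = 1*5 = 5.
Iteration 2: components of {Clip,Motor} -> Bracket = 2*1 = 2, Gear = 5*3 = 15, Spring = 5*4 = 20.
Iteration 3: components of {Bracket,Gear,Spring} -> Housing = 15*3 = 45, Plate = 15*1 = 15, Shaft = 15*4 = 60.
Iteration 4: components of {Housing,Plate,Shaft} -> Cap = 60*1 = 60.
Iteration 5: no further components; recursion stops.
SUM(amt) = 1 + 5 + 2 + 15 + 20 + 2 + 15 + 45 + 60 + 60 = 225.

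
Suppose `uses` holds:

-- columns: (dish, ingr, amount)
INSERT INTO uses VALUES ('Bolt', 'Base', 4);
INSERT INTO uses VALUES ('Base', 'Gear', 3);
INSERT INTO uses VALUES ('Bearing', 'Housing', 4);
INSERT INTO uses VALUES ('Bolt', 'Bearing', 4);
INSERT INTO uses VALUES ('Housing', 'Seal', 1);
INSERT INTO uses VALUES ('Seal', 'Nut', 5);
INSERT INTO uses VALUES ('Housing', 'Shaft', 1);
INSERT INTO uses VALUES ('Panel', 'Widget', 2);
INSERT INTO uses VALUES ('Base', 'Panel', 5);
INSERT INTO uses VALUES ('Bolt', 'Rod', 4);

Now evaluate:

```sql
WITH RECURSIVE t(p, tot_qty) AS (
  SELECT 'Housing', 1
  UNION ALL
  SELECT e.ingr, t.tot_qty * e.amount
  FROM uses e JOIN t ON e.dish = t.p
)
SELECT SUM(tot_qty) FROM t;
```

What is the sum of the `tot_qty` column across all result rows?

Base: (Housing, tot_qty=1).
Iteration 1: components of {Housing} -> Seal = 1*1 = 1, Shaft = 1*1 = 1.
Iteration 2: components of {Seal,Shaft} -> Nut = 1*5 = 5.
Iteration 3: no further components; recursion stops.
SUM(tot_qty) = 1 + 1 + 1 + 5 = 8.

8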